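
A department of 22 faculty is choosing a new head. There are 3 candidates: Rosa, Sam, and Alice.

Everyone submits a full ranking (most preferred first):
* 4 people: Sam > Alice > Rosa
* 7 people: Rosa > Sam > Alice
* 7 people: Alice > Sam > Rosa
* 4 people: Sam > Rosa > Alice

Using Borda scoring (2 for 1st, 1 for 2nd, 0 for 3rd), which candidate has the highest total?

Sam

Rosa: 4×0 + 7×2 + 7×0 + 4×1 = 18
Sam: 4×2 + 7×1 + 7×1 + 4×2 = 30
Alice: 4×1 + 7×0 + 7×2 + 4×0 = 18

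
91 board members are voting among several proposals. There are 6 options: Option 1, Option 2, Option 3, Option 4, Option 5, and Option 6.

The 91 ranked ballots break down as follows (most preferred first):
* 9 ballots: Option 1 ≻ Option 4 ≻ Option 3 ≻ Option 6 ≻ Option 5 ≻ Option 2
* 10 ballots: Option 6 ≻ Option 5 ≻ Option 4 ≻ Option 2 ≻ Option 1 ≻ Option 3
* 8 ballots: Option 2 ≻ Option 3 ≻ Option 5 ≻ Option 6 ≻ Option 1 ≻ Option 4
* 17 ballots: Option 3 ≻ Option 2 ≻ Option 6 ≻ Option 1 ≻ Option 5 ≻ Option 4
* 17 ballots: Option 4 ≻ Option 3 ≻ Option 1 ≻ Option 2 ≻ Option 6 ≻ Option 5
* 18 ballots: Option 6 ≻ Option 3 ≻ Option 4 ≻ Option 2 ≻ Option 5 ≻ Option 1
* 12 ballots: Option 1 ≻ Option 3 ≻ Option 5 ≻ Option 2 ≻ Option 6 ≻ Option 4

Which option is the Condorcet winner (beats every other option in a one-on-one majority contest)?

Option 3

Option 3 vs Option 1: 60–31
Option 3 vs Option 2: 73–18
Option 3 vs Option 4: 55–36
Option 3 vs Option 5: 81–10
Option 3 vs Option 6: 63–28
Option 3 beats every other option.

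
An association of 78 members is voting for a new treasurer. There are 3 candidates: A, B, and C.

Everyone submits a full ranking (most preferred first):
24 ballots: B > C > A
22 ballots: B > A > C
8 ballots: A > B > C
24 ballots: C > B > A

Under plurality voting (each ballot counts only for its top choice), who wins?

First-place votes: A 8, B 46, C 24.

B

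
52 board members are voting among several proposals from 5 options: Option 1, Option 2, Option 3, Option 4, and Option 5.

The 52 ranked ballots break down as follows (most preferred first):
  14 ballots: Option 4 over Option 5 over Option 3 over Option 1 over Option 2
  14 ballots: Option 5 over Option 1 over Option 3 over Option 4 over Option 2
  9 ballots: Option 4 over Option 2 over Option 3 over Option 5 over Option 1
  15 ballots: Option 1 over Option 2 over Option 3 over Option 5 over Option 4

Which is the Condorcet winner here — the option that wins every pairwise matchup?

Option 5 vs Option 1: 37–15
Option 5 vs Option 2: 28–24
Option 5 vs Option 3: 28–24
Option 5 vs Option 4: 29–23
Option 5 beats every other option.

Option 5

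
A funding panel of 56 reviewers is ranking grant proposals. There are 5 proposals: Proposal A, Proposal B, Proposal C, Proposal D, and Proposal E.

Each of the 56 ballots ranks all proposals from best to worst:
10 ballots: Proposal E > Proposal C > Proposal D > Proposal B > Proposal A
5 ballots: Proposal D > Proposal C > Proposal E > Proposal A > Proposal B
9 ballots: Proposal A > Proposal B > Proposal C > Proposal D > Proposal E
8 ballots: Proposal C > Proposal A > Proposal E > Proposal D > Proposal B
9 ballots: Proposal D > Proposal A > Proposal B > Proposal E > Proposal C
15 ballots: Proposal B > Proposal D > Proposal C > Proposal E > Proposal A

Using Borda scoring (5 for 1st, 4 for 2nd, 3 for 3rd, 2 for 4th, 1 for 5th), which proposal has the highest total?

Proposal D

Proposal A: 10×1 + 5×2 + 9×5 + 8×4 + 9×4 + 15×1 = 148
Proposal B: 10×2 + 5×1 + 9×4 + 8×1 + 9×3 + 15×5 = 171
Proposal C: 10×4 + 5×4 + 9×3 + 8×5 + 9×1 + 15×3 = 181
Proposal D: 10×3 + 5×5 + 9×2 + 8×2 + 9×5 + 15×4 = 194
Proposal E: 10×5 + 5×3 + 9×1 + 8×3 + 9×2 + 15×2 = 146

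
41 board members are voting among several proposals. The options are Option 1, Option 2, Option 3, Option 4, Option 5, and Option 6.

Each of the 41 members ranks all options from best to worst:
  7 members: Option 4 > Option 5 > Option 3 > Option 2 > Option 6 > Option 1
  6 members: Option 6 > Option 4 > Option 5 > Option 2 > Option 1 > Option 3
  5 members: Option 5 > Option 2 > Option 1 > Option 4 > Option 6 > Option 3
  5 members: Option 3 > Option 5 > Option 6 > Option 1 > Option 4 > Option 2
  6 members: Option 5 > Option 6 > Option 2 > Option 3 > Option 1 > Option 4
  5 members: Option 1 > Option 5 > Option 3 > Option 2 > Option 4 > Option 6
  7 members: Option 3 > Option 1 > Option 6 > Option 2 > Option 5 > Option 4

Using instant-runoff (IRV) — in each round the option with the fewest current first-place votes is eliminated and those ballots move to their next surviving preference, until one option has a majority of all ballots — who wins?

Round 1: Option 1 5, Option 2 0, Option 3 12, Option 4 7, Option 5 11, Option 6 6. Option 2 eliminated.
Round 2: Option 1 5, Option 3 12, Option 4 7, Option 5 11, Option 6 6. Option 1 eliminated.
Round 3: Option 3 12, Option 4 7, Option 5 16, Option 6 6. Option 6 eliminated.
Round 4: Option 3 12, Option 4 13, Option 5 16. Option 3 eliminated.
Round 5: Option 4 13, Option 5 28. Option 5 has a majority (≥21).

Option 5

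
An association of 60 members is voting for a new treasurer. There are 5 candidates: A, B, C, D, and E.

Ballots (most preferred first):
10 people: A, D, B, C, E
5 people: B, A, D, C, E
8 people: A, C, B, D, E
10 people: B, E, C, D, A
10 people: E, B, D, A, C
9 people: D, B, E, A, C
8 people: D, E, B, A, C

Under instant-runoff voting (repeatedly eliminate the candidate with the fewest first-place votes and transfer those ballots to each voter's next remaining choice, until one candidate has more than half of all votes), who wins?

B

Round 1: A 18, B 15, C 0, D 17, E 10. C eliminated.
Round 2: A 18, B 15, D 17, E 10. E eliminated.
Round 3: A 18, B 25, D 17. D eliminated.
Round 4: A 18, B 42. B has a majority (≥31).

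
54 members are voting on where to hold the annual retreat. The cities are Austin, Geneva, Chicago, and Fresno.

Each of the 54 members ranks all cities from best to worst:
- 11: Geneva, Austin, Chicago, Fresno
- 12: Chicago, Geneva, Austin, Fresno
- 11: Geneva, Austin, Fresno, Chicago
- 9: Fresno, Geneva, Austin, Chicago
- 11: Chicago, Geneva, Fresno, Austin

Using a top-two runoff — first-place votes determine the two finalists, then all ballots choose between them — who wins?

Round 1 first-place votes: Austin 0, Geneva 22, Chicago 23, Fresno 9. Chicago and Geneva advance.
Runoff: Chicago is ranked above Geneva on 23 ballots, Geneva above Chicago on 31.

Geneva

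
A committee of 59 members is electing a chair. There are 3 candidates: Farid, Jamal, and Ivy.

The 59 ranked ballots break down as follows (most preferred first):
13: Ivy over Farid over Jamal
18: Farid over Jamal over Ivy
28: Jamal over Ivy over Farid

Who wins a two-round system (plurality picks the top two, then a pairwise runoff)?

Farid

Round 1 first-place votes: Farid 18, Jamal 28, Ivy 13. Jamal and Farid advance.
Runoff: Jamal is ranked above Farid on 28 ballots, Farid above Jamal on 31.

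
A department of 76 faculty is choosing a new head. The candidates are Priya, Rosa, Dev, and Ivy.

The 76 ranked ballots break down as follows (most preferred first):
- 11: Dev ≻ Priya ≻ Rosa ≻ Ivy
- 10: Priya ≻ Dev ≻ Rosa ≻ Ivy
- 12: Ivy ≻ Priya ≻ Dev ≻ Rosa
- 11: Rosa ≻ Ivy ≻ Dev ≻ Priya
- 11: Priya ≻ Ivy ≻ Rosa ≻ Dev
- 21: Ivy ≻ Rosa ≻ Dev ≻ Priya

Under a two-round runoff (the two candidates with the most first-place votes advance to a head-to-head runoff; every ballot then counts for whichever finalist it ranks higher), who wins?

Ivy

Round 1 first-place votes: Priya 21, Rosa 11, Dev 11, Ivy 33. Ivy and Priya advance.
Runoff: Ivy is ranked above Priya on 44 ballots, Priya above Ivy on 32.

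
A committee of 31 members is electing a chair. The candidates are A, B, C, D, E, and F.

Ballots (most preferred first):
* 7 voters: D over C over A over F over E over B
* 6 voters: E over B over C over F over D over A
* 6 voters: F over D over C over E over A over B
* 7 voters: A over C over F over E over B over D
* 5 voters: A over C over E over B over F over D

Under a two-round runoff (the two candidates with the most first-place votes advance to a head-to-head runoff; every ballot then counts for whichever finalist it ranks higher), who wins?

D

Round 1 first-place votes: A 12, B 0, C 0, D 7, E 6, F 6. A and D advance.
Runoff: A is ranked above D on 12 ballots, D above A on 19.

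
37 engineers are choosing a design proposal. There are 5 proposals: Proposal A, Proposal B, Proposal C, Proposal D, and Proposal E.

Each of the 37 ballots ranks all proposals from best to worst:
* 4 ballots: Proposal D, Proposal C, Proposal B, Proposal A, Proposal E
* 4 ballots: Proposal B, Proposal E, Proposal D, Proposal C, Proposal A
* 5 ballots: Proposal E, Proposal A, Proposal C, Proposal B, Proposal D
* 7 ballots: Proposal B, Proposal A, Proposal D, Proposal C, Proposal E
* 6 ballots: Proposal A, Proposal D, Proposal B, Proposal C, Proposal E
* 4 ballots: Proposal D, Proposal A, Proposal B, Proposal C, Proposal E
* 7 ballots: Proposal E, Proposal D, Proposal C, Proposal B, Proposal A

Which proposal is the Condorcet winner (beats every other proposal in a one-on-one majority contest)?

Proposal D

Proposal D vs Proposal A: 19–18
Proposal D vs Proposal B: 21–16
Proposal D vs Proposal C: 32–5
Proposal D vs Proposal E: 21–16
Proposal D beats every other proposal.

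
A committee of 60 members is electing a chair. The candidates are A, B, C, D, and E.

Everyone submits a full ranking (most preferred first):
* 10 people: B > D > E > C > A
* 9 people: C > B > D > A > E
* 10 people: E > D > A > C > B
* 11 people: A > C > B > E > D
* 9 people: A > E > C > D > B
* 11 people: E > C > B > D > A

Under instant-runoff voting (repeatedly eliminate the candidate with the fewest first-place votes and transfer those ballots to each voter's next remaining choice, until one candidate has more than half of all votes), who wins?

E

Round 1: A 20, B 10, C 9, D 0, E 21. D eliminated.
Round 2: A 20, B 10, C 9, E 21. C eliminated.
Round 3: A 20, B 19, E 21. B eliminated.
Round 4: A 29, E 31. E has a majority (≥31).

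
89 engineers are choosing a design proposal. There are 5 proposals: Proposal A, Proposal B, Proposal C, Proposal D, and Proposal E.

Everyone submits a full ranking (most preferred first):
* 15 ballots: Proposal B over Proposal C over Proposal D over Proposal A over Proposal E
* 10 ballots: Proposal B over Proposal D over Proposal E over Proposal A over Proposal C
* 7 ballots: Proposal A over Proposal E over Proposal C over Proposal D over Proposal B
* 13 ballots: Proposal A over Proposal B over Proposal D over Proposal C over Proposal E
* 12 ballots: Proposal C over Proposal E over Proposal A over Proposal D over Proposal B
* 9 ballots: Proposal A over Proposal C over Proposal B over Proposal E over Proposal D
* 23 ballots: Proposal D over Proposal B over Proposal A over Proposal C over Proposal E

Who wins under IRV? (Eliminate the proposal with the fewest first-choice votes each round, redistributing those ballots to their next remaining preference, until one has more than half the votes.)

Proposal B

Round 1: Proposal A 29, Proposal B 25, Proposal C 12, Proposal D 23, Proposal E 0. Proposal E eliminated.
Round 2: Proposal A 29, Proposal B 25, Proposal C 12, Proposal D 23. Proposal C eliminated.
Round 3: Proposal A 41, Proposal B 25, Proposal D 23. Proposal D eliminated.
Round 4: Proposal A 41, Proposal B 48. Proposal B has a majority (≥45).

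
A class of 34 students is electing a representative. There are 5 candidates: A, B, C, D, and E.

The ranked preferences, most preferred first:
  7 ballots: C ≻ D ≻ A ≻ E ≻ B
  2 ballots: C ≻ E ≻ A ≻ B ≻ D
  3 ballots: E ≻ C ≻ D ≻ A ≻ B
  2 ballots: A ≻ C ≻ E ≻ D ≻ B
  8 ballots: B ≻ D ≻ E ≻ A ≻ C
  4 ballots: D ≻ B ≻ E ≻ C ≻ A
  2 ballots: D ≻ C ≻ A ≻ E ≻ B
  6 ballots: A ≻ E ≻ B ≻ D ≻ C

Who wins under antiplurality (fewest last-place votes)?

Last-place votes: A 4, B 14, C 14, D 2, E 0.

E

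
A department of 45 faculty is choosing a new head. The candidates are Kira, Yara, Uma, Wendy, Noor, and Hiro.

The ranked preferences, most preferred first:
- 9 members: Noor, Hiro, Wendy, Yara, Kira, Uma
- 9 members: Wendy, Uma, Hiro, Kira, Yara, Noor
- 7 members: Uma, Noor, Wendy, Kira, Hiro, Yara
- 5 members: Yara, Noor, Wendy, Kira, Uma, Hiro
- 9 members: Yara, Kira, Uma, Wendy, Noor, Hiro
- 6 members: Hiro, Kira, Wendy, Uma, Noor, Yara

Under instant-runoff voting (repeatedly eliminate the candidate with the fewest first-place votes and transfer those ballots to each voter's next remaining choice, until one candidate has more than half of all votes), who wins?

Wendy

Round 1: Kira 0, Yara 14, Uma 7, Wendy 9, Noor 9, Hiro 6. Kira eliminated.
Round 2: Yara 14, Uma 7, Wendy 9, Noor 9, Hiro 6. Hiro eliminated.
Round 3: Yara 14, Uma 7, Wendy 15, Noor 9. Uma eliminated.
Round 4: Yara 14, Wendy 15, Noor 16. Yara eliminated.
Round 5: Wendy 24, Noor 21. Wendy has a majority (≥23).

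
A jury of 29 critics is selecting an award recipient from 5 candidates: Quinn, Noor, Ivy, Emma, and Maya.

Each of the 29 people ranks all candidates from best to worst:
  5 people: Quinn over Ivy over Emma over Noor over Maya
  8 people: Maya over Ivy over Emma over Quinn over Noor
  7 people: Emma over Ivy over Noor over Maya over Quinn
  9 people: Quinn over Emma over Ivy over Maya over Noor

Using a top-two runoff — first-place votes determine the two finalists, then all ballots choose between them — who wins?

Maya

Round 1 first-place votes: Quinn 14, Noor 0, Ivy 0, Emma 7, Maya 8. Quinn and Maya advance.
Runoff: Quinn is ranked above Maya on 14 ballots, Maya above Quinn on 15.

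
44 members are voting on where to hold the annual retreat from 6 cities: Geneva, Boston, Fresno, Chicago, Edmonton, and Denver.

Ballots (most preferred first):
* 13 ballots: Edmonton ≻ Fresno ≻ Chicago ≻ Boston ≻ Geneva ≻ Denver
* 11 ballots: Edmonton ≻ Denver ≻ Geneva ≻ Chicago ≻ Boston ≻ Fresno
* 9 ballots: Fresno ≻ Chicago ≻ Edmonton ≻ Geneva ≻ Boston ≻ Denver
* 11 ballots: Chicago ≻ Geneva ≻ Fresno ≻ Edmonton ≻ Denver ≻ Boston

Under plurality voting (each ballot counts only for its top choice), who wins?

Edmonton

First-place votes: Geneva 0, Boston 0, Fresno 9, Chicago 11, Edmonton 24, Denver 0.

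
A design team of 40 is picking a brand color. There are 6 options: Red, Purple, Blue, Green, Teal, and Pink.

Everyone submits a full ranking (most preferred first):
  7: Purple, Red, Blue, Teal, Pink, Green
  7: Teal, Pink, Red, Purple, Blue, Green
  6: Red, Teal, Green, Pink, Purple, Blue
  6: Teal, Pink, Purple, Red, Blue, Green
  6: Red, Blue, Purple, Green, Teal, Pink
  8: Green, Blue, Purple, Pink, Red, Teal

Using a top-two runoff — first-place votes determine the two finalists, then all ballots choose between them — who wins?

Round 1 first-place votes: Red 12, Purple 7, Blue 0, Green 8, Teal 13, Pink 0. Teal and Red advance.
Runoff: Teal is ranked above Red on 13 ballots, Red above Teal on 27.

Red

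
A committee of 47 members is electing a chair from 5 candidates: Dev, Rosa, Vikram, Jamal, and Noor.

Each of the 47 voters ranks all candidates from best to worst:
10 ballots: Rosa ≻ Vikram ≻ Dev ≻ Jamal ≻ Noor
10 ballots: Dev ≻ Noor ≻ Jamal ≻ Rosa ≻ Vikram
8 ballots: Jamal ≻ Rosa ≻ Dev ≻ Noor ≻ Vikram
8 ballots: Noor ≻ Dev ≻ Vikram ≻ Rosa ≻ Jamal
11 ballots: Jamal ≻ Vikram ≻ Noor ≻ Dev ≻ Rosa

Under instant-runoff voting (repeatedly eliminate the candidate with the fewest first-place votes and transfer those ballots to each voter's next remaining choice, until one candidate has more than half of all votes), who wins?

Round 1: Dev 10, Rosa 10, Vikram 0, Jamal 19, Noor 8. Vikram eliminated.
Round 2: Dev 10, Rosa 10, Jamal 19, Noor 8. Noor eliminated.
Round 3: Dev 18, Rosa 10, Jamal 19. Rosa eliminated.
Round 4: Dev 28, Jamal 19. Dev has a majority (≥24).

Dev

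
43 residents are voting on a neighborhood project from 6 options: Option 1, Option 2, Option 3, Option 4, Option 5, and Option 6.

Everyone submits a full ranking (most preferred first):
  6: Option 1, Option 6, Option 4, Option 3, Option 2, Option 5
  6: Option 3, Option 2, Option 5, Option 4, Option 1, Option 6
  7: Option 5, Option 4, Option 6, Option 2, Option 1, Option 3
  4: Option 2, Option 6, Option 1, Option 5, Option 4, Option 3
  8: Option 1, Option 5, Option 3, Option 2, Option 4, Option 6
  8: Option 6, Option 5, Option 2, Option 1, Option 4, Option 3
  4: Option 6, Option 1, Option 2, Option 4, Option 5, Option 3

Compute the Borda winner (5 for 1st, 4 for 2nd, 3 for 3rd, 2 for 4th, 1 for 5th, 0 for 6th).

Option 1: 6×5 + 6×1 + 7×1 + 4×3 + 8×5 + 8×2 + 4×4 = 127
Option 2: 6×1 + 6×4 + 7×2 + 4×5 + 8×2 + 8×3 + 4×3 = 116
Option 3: 6×2 + 6×5 + 7×0 + 4×0 + 8×3 + 8×0 + 4×0 = 66
Option 4: 6×3 + 6×2 + 7×4 + 4×1 + 8×1 + 8×1 + 4×2 = 86
Option 5: 6×0 + 6×3 + 7×5 + 4×2 + 8×4 + 8×4 + 4×1 = 129
Option 6: 6×4 + 6×0 + 7×3 + 4×4 + 8×0 + 8×5 + 4×5 = 121

Option 5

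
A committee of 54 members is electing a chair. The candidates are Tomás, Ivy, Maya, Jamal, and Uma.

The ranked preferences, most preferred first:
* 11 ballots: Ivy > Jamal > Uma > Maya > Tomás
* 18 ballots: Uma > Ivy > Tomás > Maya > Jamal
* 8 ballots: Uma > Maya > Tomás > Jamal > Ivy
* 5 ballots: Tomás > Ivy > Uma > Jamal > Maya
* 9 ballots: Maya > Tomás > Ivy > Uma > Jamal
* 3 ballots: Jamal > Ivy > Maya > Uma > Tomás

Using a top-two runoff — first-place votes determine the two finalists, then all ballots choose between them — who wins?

Ivy

Round 1 first-place votes: Tomás 5, Ivy 11, Maya 9, Jamal 3, Uma 26. Uma and Ivy advance.
Runoff: Uma is ranked above Ivy on 26 ballots, Ivy above Uma on 28.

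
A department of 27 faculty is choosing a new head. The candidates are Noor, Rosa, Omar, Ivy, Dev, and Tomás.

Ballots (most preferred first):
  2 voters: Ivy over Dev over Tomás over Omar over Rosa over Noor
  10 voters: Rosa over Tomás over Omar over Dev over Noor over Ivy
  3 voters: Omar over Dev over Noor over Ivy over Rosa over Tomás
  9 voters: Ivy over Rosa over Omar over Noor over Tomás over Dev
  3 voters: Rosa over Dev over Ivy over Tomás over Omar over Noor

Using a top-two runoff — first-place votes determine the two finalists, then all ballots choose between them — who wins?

Round 1 first-place votes: Noor 0, Rosa 13, Omar 3, Ivy 11, Dev 0, Tomás 0. Rosa and Ivy advance.
Runoff: Rosa is ranked above Ivy on 13 ballots, Ivy above Rosa on 14.

Ivy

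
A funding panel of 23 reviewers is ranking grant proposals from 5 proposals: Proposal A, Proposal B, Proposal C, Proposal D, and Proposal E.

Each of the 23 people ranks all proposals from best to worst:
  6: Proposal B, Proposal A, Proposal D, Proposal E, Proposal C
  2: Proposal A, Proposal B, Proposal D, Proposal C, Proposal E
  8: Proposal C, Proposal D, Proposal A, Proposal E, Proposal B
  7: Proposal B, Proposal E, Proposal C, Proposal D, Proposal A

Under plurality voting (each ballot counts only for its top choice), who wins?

First-place votes: Proposal A 2, Proposal B 13, Proposal C 8, Proposal D 0, Proposal E 0.

Proposal B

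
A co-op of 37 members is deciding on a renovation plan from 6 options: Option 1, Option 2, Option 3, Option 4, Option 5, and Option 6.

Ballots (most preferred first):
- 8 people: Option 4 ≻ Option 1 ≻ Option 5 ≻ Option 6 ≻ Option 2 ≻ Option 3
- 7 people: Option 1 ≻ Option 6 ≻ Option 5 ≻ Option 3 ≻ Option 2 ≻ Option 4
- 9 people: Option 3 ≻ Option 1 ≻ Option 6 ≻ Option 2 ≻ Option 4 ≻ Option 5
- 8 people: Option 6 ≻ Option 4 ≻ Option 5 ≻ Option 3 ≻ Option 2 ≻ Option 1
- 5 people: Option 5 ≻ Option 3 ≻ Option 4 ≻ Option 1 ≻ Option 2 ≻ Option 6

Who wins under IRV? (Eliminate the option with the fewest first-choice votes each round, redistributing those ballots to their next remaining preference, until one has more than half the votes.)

Round 1: Option 1 7, Option 2 0, Option 3 9, Option 4 8, Option 5 5, Option 6 8. Option 2 eliminated.
Round 2: Option 1 7, Option 3 9, Option 4 8, Option 5 5, Option 6 8. Option 5 eliminated.
Round 3: Option 1 7, Option 3 14, Option 4 8, Option 6 8. Option 1 eliminated.
Round 4: Option 3 14, Option 4 8, Option 6 15. Option 4 eliminated.
Round 5: Option 3 14, Option 6 23. Option 6 has a majority (≥19).

Option 6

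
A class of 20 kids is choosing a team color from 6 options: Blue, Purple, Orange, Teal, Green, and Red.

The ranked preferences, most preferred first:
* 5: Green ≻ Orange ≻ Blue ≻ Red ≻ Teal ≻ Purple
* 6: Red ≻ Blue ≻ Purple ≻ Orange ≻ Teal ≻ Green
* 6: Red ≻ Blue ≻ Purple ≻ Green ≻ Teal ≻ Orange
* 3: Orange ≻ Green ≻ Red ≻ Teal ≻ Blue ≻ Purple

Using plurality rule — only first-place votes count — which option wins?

Red

First-place votes: Blue 0, Purple 0, Orange 3, Teal 0, Green 5, Red 12.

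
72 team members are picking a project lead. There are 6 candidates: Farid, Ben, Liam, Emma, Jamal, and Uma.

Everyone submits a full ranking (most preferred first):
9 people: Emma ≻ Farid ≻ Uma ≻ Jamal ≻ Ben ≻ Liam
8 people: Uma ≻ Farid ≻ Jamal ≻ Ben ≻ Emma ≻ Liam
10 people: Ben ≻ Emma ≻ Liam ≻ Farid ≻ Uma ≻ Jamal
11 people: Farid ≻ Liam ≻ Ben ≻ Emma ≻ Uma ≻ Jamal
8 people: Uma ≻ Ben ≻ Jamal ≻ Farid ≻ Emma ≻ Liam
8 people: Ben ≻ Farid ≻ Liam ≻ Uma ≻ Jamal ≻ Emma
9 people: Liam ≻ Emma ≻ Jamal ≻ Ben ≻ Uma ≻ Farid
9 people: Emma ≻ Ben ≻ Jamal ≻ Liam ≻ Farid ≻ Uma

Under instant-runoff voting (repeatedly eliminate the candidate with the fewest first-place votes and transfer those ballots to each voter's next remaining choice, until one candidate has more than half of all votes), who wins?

Ben

Round 1: Farid 11, Ben 18, Liam 9, Emma 18, Jamal 0, Uma 16. Jamal eliminated.
Round 2: Farid 11, Ben 18, Liam 9, Emma 18, Uma 16. Liam eliminated.
Round 3: Farid 11, Ben 18, Emma 27, Uma 16. Farid eliminated.
Round 4: Ben 29, Emma 27, Uma 16. Uma eliminated.
Round 5: Ben 45, Emma 27. Ben has a majority (≥37).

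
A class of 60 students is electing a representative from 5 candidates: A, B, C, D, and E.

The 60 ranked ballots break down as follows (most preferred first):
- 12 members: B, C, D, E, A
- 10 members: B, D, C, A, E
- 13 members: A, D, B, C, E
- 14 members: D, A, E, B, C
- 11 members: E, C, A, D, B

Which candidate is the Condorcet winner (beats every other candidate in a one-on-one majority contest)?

D vs A: 36–24
D vs B: 38–22
D vs C: 37–23
D vs E: 49–11
D beats every other candidate.

D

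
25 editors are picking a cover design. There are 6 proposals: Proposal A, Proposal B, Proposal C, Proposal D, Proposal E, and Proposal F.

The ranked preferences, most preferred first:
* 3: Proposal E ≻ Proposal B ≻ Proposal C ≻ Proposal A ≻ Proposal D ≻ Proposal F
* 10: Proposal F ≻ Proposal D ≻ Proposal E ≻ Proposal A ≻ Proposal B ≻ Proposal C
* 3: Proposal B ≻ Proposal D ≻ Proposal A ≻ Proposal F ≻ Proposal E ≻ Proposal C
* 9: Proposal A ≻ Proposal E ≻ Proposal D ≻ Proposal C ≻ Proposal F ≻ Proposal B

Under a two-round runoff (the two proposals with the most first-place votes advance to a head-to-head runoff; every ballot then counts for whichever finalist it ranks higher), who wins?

Round 1 first-place votes: Proposal A 9, Proposal B 3, Proposal C 0, Proposal D 0, Proposal E 3, Proposal F 10. Proposal F and Proposal A advance.
Runoff: Proposal F is ranked above Proposal A on 10 ballots, Proposal A above Proposal F on 15.

Proposal A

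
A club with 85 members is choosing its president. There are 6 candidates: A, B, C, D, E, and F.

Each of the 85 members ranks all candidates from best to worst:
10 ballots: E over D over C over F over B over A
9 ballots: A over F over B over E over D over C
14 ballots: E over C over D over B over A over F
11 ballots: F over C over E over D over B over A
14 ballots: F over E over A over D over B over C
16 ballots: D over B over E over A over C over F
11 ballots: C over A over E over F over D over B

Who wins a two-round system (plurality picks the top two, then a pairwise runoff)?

Round 1 first-place votes: A 9, B 0, C 11, D 16, E 24, F 25. F and E advance.
Runoff: F is ranked above E on 34 ballots, E above F on 51.

E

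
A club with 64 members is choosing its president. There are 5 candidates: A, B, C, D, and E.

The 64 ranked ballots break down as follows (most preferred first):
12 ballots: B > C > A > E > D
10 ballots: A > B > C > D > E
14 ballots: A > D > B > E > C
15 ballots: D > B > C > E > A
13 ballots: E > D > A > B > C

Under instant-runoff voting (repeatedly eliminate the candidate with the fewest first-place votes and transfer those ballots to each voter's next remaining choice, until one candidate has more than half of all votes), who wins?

Round 1: A 24, B 12, C 0, D 15, E 13. C eliminated.
Round 2: A 24, B 12, D 15, E 13. B eliminated.
Round 3: A 36, D 15, E 13. A has a majority (≥33).

A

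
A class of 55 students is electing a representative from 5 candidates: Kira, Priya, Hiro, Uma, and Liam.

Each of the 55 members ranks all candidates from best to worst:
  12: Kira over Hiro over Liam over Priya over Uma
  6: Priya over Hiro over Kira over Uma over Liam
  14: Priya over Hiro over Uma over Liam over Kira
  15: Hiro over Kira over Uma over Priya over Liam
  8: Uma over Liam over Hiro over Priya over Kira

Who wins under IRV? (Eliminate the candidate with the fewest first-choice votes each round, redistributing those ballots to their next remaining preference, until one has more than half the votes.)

Round 1: Kira 12, Priya 20, Hiro 15, Uma 8, Liam 0. Liam eliminated.
Round 2: Kira 12, Priya 20, Hiro 15, Uma 8. Uma eliminated.
Round 3: Kira 12, Priya 20, Hiro 23. Kira eliminated.
Round 4: Priya 20, Hiro 35. Hiro has a majority (≥28).

Hiro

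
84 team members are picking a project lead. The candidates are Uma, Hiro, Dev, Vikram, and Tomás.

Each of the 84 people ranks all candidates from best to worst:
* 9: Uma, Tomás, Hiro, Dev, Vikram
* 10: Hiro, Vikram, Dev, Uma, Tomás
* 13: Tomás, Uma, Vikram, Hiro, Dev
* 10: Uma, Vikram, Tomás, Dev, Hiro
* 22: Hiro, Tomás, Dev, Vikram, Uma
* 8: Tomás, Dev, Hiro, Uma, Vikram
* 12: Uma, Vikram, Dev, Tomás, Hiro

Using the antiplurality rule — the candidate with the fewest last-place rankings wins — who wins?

Last-place votes: Uma 22, Hiro 22, Dev 13, Vikram 17, Tomás 10.

Tomás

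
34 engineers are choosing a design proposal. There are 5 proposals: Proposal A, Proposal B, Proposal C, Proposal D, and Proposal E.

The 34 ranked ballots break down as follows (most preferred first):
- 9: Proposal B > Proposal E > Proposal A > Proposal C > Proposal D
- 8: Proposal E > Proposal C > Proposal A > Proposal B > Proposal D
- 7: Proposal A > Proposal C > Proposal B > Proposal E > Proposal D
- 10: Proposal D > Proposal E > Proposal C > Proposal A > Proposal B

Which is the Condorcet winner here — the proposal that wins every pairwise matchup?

Proposal E vs Proposal A: 27–7
Proposal E vs Proposal B: 18–16
Proposal E vs Proposal C: 27–7
Proposal E vs Proposal D: 24–10
Proposal E beats every other proposal.

Proposal E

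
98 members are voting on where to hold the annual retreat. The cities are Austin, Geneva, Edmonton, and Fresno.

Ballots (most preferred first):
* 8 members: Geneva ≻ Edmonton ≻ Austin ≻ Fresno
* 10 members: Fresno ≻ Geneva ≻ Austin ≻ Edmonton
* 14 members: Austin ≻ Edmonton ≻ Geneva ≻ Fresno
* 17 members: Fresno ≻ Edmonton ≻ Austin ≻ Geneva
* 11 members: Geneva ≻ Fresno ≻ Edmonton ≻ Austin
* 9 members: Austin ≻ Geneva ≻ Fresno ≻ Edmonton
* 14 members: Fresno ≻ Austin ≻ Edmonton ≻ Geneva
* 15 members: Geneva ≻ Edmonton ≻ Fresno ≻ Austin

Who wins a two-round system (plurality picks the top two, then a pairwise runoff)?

Round 1 first-place votes: Austin 23, Geneva 34, Edmonton 0, Fresno 41. Fresno and Geneva advance.
Runoff: Fresno is ranked above Geneva on 41 ballots, Geneva above Fresno on 57.

Geneva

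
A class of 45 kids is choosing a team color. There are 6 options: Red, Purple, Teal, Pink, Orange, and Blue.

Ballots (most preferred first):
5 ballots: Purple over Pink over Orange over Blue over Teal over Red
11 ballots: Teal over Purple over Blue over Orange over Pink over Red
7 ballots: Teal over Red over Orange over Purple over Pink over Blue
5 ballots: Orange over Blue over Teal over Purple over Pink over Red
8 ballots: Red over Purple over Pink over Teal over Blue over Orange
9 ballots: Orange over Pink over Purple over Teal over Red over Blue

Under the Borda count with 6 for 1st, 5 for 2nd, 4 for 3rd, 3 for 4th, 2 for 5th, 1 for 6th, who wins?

Purple

Red: 5×1 + 11×1 + 7×5 + 5×1 + 8×6 + 9×2 = 122
Purple: 5×6 + 11×5 + 7×3 + 5×3 + 8×5 + 9×4 = 197
Teal: 5×2 + 11×6 + 7×6 + 5×4 + 8×3 + 9×3 = 189
Pink: 5×5 + 11×2 + 7×2 + 5×2 + 8×4 + 9×5 = 148
Orange: 5×4 + 11×3 + 7×4 + 5×6 + 8×1 + 9×6 = 173
Blue: 5×3 + 11×4 + 7×1 + 5×5 + 8×2 + 9×1 = 116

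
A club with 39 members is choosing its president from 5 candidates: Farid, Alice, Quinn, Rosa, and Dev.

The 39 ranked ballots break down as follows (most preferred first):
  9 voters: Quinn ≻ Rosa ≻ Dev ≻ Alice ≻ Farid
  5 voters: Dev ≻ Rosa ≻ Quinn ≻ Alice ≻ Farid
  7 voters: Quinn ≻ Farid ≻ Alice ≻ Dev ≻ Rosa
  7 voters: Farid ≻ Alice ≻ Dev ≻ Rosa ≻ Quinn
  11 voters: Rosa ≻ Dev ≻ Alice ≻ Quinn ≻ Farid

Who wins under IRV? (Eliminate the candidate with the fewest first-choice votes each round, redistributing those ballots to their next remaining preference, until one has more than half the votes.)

Round 1: Farid 7, Alice 0, Quinn 16, Rosa 11, Dev 5. Alice eliminated.
Round 2: Farid 7, Quinn 16, Rosa 11, Dev 5. Dev eliminated.
Round 3: Farid 7, Quinn 16, Rosa 16. Farid eliminated.
Round 4: Quinn 16, Rosa 23. Rosa has a majority (≥20).

Rosa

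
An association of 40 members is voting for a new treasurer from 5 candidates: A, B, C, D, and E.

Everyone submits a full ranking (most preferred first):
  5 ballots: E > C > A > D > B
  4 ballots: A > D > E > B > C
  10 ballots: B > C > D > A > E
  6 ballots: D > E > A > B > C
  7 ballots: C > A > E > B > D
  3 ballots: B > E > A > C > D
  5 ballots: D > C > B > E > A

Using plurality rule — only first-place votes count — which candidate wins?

First-place votes: A 4, B 13, C 7, D 11, E 5.

B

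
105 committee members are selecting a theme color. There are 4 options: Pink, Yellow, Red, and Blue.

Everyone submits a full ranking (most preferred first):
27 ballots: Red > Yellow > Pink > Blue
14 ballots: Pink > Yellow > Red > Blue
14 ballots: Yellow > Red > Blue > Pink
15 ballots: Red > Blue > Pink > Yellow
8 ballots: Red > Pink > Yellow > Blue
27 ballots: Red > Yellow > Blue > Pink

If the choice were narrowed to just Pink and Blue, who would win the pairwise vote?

Pink is ranked above Blue on 49 ballots; Blue above Pink on 56.

Blue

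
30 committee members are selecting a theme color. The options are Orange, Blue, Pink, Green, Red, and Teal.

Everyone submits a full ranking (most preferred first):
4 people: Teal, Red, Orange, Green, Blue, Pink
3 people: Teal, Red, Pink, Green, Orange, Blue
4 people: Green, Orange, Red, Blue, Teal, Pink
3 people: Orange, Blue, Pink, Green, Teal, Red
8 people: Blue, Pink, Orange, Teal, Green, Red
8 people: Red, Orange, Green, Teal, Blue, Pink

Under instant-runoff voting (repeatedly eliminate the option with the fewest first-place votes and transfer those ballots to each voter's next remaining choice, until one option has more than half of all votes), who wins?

Round 1: Orange 3, Blue 8, Pink 0, Green 4, Red 8, Teal 7. Pink eliminated.
Round 2: Orange 3, Blue 8, Green 4, Red 8, Teal 7. Orange eliminated.
Round 3: Blue 11, Green 4, Red 8, Teal 7. Green eliminated.
Round 4: Blue 11, Red 12, Teal 7. Teal eliminated.
Round 5: Blue 11, Red 19. Red has a majority (≥16).

Red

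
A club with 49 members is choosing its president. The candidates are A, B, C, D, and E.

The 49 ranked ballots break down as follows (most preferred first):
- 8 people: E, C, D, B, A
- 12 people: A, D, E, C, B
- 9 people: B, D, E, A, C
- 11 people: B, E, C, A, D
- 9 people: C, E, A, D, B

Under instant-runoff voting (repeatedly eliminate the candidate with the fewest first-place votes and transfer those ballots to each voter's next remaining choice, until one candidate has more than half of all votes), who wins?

Round 1: A 12, B 20, C 9, D 0, E 8. D eliminated.
Round 2: A 12, B 20, C 9, E 8. E eliminated.
Round 3: A 12, B 20, C 17. A eliminated.
Round 4: B 20, C 29. C has a majority (≥25).

C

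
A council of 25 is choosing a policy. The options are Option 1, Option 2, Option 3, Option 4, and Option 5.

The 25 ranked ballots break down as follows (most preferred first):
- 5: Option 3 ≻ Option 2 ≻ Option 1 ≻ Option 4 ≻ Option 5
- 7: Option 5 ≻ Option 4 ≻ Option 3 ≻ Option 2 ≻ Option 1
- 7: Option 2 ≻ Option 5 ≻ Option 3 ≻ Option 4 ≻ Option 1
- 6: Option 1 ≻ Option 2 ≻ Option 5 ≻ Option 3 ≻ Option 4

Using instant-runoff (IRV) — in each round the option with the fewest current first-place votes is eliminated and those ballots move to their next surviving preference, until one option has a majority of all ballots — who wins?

Round 1: Option 1 6, Option 2 7, Option 3 5, Option 4 0, Option 5 7. Option 4 eliminated.
Round 2: Option 1 6, Option 2 7, Option 3 5, Option 5 7. Option 3 eliminated.
Round 3: Option 1 6, Option 2 12, Option 5 7. Option 1 eliminated.
Round 4: Option 2 18, Option 5 7. Option 2 has a majority (≥13).

Option 2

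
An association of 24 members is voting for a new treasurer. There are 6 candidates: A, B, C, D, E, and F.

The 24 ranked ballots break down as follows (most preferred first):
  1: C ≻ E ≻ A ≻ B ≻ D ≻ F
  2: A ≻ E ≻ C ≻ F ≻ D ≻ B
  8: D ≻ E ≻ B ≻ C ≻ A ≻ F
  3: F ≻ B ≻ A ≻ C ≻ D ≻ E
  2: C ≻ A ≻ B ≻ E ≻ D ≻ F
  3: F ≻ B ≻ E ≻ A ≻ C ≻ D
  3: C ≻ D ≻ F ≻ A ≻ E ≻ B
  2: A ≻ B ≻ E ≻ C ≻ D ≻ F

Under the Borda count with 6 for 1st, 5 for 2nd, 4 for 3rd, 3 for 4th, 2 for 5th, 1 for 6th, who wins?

A: 1×4 + 2×6 + 8×2 + 3×4 + 2×5 + 3×3 + 3×3 + 2×6 = 84
B: 1×3 + 2×1 + 8×4 + 3×5 + 2×4 + 3×5 + 3×1 + 2×5 = 88
C: 1×6 + 2×4 + 8×3 + 3×3 + 2×6 + 3×2 + 3×6 + 2×3 = 89
D: 1×2 + 2×2 + 8×6 + 3×2 + 2×2 + 3×1 + 3×5 + 2×2 = 86
E: 1×5 + 2×5 + 8×5 + 3×1 + 2×3 + 3×4 + 3×2 + 2×4 = 90
F: 1×1 + 2×3 + 8×1 + 3×6 + 2×1 + 3×6 + 3×4 + 2×1 = 67

E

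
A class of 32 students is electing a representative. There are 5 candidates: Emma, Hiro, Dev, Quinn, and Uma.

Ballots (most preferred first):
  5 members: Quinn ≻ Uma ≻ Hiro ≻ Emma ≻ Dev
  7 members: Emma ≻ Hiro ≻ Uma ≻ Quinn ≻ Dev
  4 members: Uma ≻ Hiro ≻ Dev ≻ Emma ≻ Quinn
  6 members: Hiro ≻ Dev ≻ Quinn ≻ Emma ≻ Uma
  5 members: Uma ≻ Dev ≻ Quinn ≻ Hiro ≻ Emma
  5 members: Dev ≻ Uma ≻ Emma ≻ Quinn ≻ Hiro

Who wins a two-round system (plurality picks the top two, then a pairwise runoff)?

Round 1 first-place votes: Emma 7, Hiro 6, Dev 5, Quinn 5, Uma 9. Uma and Emma advance.
Runoff: Uma is ranked above Emma on 19 ballots, Emma above Uma on 13.

Uma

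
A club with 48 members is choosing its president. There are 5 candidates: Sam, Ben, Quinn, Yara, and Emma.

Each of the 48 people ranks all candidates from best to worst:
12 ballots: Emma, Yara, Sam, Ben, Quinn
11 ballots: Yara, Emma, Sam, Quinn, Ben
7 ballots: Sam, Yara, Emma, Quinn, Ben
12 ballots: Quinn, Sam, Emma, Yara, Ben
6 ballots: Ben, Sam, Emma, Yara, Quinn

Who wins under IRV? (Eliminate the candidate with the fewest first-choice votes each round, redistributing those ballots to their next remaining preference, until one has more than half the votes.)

Round 1: Sam 7, Ben 6, Quinn 12, Yara 11, Emma 12. Ben eliminated.
Round 2: Sam 13, Quinn 12, Yara 11, Emma 12. Yara eliminated.
Round 3: Sam 13, Quinn 12, Emma 23. Quinn eliminated.
Round 4: Sam 25, Emma 23. Sam has a majority (≥25).

Sam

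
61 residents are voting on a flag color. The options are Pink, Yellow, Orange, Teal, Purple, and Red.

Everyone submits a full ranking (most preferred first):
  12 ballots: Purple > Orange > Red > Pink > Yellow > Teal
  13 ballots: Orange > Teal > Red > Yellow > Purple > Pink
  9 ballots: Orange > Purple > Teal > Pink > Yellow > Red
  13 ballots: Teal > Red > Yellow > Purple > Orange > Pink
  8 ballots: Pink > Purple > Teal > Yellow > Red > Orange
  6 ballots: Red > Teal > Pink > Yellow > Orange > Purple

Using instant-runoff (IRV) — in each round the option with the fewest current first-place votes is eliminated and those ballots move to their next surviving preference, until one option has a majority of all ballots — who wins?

Round 1: Pink 8, Yellow 0, Orange 22, Teal 13, Purple 12, Red 6. Yellow eliminated.
Round 2: Pink 8, Orange 22, Teal 13, Purple 12, Red 6. Red eliminated.
Round 3: Pink 8, Orange 22, Teal 19, Purple 12. Pink eliminated.
Round 4: Orange 22, Teal 19, Purple 20. Teal eliminated.
Round 5: Orange 28, Purple 33. Purple has a majority (≥31).

Purple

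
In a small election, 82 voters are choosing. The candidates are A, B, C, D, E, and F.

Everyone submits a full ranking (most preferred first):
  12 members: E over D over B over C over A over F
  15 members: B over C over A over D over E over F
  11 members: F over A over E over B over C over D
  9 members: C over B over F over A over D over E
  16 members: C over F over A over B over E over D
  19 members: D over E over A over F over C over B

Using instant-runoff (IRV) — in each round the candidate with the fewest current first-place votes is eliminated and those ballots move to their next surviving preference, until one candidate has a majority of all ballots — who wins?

E

Round 1: A 0, B 15, C 25, D 19, E 12, F 11. A eliminated.
Round 2: B 15, C 25, D 19, E 12, F 11. F eliminated.
Round 3: B 15, C 25, D 19, E 23. B eliminated.
Round 4: C 40, D 19, E 23. D eliminated.
Round 5: C 40, E 42. E has a majority (≥42).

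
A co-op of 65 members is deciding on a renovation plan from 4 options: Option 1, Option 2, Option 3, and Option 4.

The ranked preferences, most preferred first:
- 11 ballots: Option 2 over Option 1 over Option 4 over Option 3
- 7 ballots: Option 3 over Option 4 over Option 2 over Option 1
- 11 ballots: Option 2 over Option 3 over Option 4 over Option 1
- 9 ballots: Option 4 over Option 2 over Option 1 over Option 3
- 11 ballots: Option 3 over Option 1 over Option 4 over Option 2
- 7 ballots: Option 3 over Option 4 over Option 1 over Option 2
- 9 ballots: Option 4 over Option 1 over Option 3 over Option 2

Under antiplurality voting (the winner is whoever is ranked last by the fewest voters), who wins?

Last-place votes: Option 1 18, Option 2 27, Option 3 20, Option 4 0.

Option 4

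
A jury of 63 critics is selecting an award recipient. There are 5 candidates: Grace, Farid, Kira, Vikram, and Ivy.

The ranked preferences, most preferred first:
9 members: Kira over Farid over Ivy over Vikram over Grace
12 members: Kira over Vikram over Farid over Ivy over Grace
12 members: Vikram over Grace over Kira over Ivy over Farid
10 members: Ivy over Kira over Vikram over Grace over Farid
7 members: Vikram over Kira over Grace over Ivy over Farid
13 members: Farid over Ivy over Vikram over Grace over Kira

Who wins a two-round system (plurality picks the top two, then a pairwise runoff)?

Round 1 first-place votes: Grace 0, Farid 13, Kira 21, Vikram 19, Ivy 10. Kira and Vikram advance.
Runoff: Kira is ranked above Vikram on 31 ballots, Vikram above Kira on 32.

Vikram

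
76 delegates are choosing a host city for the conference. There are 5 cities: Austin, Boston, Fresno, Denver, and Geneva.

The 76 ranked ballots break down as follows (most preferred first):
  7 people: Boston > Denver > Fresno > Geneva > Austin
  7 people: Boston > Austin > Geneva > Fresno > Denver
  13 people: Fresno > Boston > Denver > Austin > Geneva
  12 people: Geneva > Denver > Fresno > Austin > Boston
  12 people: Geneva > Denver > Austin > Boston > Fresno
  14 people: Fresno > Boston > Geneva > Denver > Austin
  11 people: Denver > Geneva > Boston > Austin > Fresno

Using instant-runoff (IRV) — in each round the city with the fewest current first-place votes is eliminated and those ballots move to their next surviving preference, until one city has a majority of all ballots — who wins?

Geneva

Round 1: Austin 0, Boston 14, Fresno 27, Denver 11, Geneva 24. Austin eliminated.
Round 2: Boston 14, Fresno 27, Denver 11, Geneva 24. Denver eliminated.
Round 3: Boston 14, Fresno 27, Geneva 35. Boston eliminated.
Round 4: Fresno 34, Geneva 42. Geneva has a majority (≥39).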